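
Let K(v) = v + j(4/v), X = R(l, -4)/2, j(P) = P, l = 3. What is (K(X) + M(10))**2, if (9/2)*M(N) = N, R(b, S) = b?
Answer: 13225/324 ≈ 40.818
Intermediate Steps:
M(N) = 2*N/9
X = 3/2 ≈ 1.5000
K(v) = v + 4/v
(K(X) + M(10))**2 = ((3/2 + 4/(3/2)) + (2/9)*10)**2 = ((3/2 + 4*(2/3)) + 20/9)**2 = ((3/2 + 8/3) + 20/9)**2 = (25/6 + 20/9)**2 = (115/18)**2 = 13225/324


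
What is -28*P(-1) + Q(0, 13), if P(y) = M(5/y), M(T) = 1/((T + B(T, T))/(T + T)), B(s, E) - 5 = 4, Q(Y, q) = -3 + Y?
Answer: 67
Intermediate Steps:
B(s, E) = 9 (B(s, E) = 5 + 4 = 9)
M(T) = 2*T/(9 + T) (M(T) = 1/((T + 9)/(T + T)) = 1/((9 + T)/((2*T))) = 1/((9 + T)*(1/(2*T))) = 1/((9 + T)/(2*T)) = 2*T/(9 + T))
P(y) = 10/(y*(9 + 5/y)) (P(y) = 2*(5/y)/(9 + 5/y) = 10/(y*(9 + 5/y)))
-28*P(-1) + Q(0, 13) = -280/(5 + 9*(-1)) + (-3 + 0) = -280/(5 - 9) - 3 = -280/(-4) - 3 = -280*(-1)/4 - 3 = -28*(-5/2) - 3 = 70 - 3 = 67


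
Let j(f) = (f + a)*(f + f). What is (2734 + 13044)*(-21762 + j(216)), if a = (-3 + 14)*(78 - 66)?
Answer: 2028640572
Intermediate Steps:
a = 132 (a = 11*12 = 132)
j(f) = 2*f*(132 + f) (j(f) = (f + 132)*(f + f) = (132 + f)*(2*f) = 2*f*(132 + f))
(2734 + 13044)*(-21762 + j(216)) = (2734 + 13044)*(-21762 + 2*216*(132 + 216)) = 15778*(-21762 + 2*216*348) = 15778*(-21762 + 150336) = 15778*128574 = 2028640572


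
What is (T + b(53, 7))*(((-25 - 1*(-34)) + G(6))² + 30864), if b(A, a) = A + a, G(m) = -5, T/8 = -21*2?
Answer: -8522880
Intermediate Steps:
T = -336 (T = 8*(-21*2) = 8*(-42) = -336)
(T + b(53, 7))*(((-25 - 1*(-34)) + G(6))² + 30864) = (-336 + (53 + 7))*(((-25 - 1*(-34)) - 5)² + 30864) = (-336 + 60)*(((-25 + 34) - 5)² + 30864) = -276*((9 - 5)² + 30864) = -276*(4² + 30864) = -276*(16 + 30864) = -276*30880 = -8522880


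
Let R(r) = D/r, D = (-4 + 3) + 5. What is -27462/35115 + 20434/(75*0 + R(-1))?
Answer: -119608293/23410 ≈ -5109.3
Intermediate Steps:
D = 4 (D = -1 + 5 = 4)
R(r) = 4/r
-27462/35115 + 20434/(75*0 + R(-1)) = -27462/35115 + 20434/(75*0 + 4/(-1)) = -27462*1/35115 + 20434/(0 + 4*(-1)) = -9154/11705 + 20434/(0 - 4) = -9154/11705 + 20434/(-4) = -9154/11705 + 20434*(-¼) = -9154/11705 - 10217/2 = -119608293/23410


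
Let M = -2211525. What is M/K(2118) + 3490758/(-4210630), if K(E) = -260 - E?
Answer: 4651806244113/5006439070 ≈ 929.17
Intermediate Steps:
M/K(2118) + 3490758/(-4210630) = -2211525/(-260 - 1*2118) + 3490758/(-4210630) = -2211525/(-260 - 2118) + 3490758*(-1/4210630) = -2211525/(-2378) - 1745379/2105315 = -2211525*(-1/2378) - 1745379/2105315 = 2211525/2378 - 1745379/2105315 = 4651806244113/5006439070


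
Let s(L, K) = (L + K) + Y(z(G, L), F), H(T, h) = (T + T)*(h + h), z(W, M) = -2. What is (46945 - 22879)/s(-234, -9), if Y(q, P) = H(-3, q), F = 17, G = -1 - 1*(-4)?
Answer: -8022/73 ≈ -109.89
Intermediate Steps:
G = 3 (G = -1 + 4 = 3)
H(T, h) = 4*T*h (H(T, h) = (2*T)*(2*h) = 4*T*h)
Y(q, P) = -12*q (Y(q, P) = 4*(-3)*q = -12*q)
s(L, K) = 24 + K + L (s(L, K) = (L + K) - 12*(-2) = (K + L) + 24 = 24 + K + L)
(46945 - 22879)/s(-234, -9) = (46945 - 22879)/(24 - 9 - 234) = 24066/(-219) = 24066*(-1/219) = -8022/73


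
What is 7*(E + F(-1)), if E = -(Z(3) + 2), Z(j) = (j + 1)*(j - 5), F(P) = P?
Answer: 35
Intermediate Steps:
Z(j) = (1 + j)*(-5 + j)
E = 6 (E = -((-5 + 3² - 4*3) + 2) = -((-5 + 9 - 12) + 2) = -(-8 + 2) = -1*(-6) = 6)
7*(E + F(-1)) = 7*(6 - 1) = 7*5 = 35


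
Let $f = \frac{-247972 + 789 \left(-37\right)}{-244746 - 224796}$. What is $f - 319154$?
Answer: $- \frac{149855930303}{469542} \approx -3.1915 \cdot 10^{5}$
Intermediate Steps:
$f = \frac{277165}{469542}$ ($f = \frac{-247972 - 29193}{-469542} = \left(-277165\right) \left(- \frac{1}{469542}\right) = \frac{277165}{469542} \approx 0.59029$)
$f - 319154 = \frac{277165}{469542} - 319154 = - \frac{149855930303}{469542}$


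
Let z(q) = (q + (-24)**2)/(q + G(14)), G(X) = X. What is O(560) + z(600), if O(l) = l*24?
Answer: 4126668/307 ≈ 13442.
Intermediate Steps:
O(l) = 24*l
z(q) = (576 + q)/(14 + q) (z(q) = (q + (-24)**2)/(q + 14) = (q + 576)/(14 + q) = (576 + q)/(14 + q))
O(560) + z(600) = 24*560 + (576 + 600)/(14 + 600) = 13440 + 1176/614 = 13440 + (1/614)*1176 = 13440 + 588/307 = 4126668/307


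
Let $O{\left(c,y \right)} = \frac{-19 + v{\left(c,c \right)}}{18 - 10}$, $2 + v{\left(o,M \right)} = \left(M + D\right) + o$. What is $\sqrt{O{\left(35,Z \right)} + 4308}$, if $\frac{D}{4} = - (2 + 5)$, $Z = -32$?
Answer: $\frac{11 \sqrt{570}}{4} \approx 65.655$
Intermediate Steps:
$D = -28$ ($D = 4 \left(- (2 + 5)\right) = 4 \left(\left(-1\right) 7\right) = 4 \left(-7\right) = -28$)
$v{\left(o,M \right)} = -30 + M + o$ ($v{\left(o,M \right)} = -2 + \left(\left(M - 28\right) + o\right) = -2 + \left(\left(-28 + M\right) + o\right) = -2 + \left(-28 + M + o\right) = -30 + M + o$)
$O{\left(c,y \right)} = - \frac{49}{8} + \frac{c}{4}$ ($O{\left(c,y \right)} = \frac{-19 + \left(-30 + c + c\right)}{18 - 10} = \frac{-19 + \left(-30 + 2 c\right)}{8} = \left(-49 + 2 c\right) \frac{1}{8} = - \frac{49}{8} + \frac{c}{4}$)
$\sqrt{O{\left(35,Z \right)} + 4308} = \sqrt{\left(- \frac{49}{8} + \frac{1}{4} \cdot 35\right) + 4308} = \sqrt{\left(- \frac{49}{8} + \frac{35}{4}\right) + 4308} = \sqrt{\frac{21}{8} + 4308} = \sqrt{\frac{34485}{8}} = \frac{11 \sqrt{570}}{4}$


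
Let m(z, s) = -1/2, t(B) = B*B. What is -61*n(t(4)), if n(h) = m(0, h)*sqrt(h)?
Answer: 122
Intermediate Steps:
t(B) = B**2
m(z, s) = -1/2 (m(z, s) = -1*1/2 = -1/2)
n(h) = -sqrt(h)/2
-61*n(t(4)) = -(-61)*sqrt(4**2)/2 = -(-61)*sqrt(16)/2 = -(-61)*4/2 = -61*(-2) = 122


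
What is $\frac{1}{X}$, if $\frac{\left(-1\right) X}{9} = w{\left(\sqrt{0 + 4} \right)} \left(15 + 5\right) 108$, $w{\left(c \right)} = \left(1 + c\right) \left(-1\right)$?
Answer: $\frac{1}{58320} \approx 1.7147 \cdot 10^{-5}$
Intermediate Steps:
$w{\left(c \right)} = -1 - c$
$X = 58320$ ($X = - 9 \left(-1 - \sqrt{0 + 4}\right) \left(15 + 5\right) 108 = - 9 \left(-1 - \sqrt{4}\right) 20 \cdot 108 = - 9 \left(-1 - 2\right) 20 \cdot 108 = - 9 \left(-3\right) 20 \cdot 108 = - 9 \left(\left(-60\right) 108\right) = \left(-9\right) \left(-6480\right) = 58320$)
$\frac{1}{X} = \frac{1}{58320}$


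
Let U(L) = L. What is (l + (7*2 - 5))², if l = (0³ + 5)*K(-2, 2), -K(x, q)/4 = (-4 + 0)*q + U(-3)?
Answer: 52441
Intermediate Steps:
K(x, q) = 12 + 16*q (K(x, q) = -4*((-4 + 0)*q - 3) = -4*(-4*q - 3) = -4*(-3 - 4*q) = 12 + 16*q)
l = 220 (l = (0³ + 5)*(12 + 16*2) = (0 + 5)*(12 + 32) = 5*44 = 220)
(l + (7*2 - 5))² = (220 + (7*2 - 5))² = (220 + (14 - 5))² = (220 + 9)² = 229² = 52441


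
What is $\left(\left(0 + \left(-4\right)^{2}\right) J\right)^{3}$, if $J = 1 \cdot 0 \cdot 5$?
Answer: $0$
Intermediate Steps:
$J = 0$ ($J = 0 \cdot 5 = 0$)
$\left(\left(0 + \left(-4\right)^{2}\right) J\right)^{3} = \left(\left(0 + \left(-4\right)^{2}\right) 0\right)^{3} = \left(\left(0 + 16\right) 0\right)^{3} = \left(16 \cdot 0\right)^{3} = 0^{3} = 0$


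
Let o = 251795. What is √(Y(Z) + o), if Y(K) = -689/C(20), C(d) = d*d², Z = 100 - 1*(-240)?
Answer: √10071796555/200 ≈ 501.79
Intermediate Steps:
Z = 340 (Z = 100 + 240 = 340)
C(d) = d³
Y(K) = -689/8000 (Y(K) = -689/(20³) = -689/8000)
√(Y(Z) + o) = √(-689/8000 + 251795) = √(2014359311/8000) = √10071796555/200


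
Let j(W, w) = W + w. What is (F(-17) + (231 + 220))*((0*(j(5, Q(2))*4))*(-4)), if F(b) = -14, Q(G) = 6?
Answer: 0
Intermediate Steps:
(F(-17) + (231 + 220))*((0*(j(5, Q(2))*4))*(-4)) = (-14 + (231 + 220))*((0*((5 + 6)*4))*(-4)) = (-14 + 451)*((0*(11*4))*(-4)) = 437*((0*44)*(-4)) = 437*(0*(-4)) = 437*0 = 0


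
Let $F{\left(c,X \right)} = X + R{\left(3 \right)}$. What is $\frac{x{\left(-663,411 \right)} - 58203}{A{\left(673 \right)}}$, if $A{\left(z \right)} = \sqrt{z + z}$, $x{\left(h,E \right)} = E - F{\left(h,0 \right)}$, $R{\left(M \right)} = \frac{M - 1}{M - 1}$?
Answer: $- \frac{57793 \sqrt{1346}}{1346} \approx -1575.3$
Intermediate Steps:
$R{\left(M \right)} = 1$ ($R{\left(M \right)} = \frac{-1 + M}{-1 + M} = 1$)
$F{\left(c,X \right)} = 1 + X$ ($F{\left(c,X \right)} = X + 1 = 1 + X$)
$x{\left(h,E \right)} = -1 + E$ ($x{\left(h,E \right)} = E - \left(1 + 0\right) = E - 1 = -1 + E$)
$A{\left(z \right)} = \sqrt{2} \sqrt{z}$ ($A{\left(z \right)} = \sqrt{2 z} = \sqrt{2} \sqrt{z}$)
$\frac{x{\left(-663,411 \right)} - 58203}{A{\left(673 \right)}} = \frac{\left(-1 + 411\right) - 58203}{\sqrt{2} \sqrt{673}} = \frac{410 - 58203}{\sqrt{1346}} = - 57793 \frac{\sqrt{1346}}{1346} = - \frac{57793 \sqrt{1346}}{1346}$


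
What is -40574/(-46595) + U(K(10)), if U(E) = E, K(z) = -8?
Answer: -332186/46595 ≈ -7.1292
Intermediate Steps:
-40574/(-46595) + U(K(10)) = -40574/(-46595) - 8 = -40574*(-1/46595) - 8 = 40574/46595 - 8 = -332186/46595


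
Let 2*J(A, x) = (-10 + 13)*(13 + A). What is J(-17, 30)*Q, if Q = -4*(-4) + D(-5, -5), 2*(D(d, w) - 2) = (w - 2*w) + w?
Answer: -108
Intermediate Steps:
D(d, w) = 2 (D(d, w) = 2 + ((w - 2*w) + w)/2 = 2 + (-w + w)/2 = 2 + (1/2)*0 = 2 + 0 = 2)
J(A, x) = 39/2 + 3*A/2 (J(A, x) = ((-10 + 13)*(13 + A))/2 = (3*(13 + A))/2 = (39 + 3*A)/2 = 39/2 + 3*A/2)
Q = 18 (Q = -4*(-4) + 2 = 16 + 2 = 18)
J(-17, 30)*Q = (39/2 + (3/2)*(-17))*18 = (39/2 - 51/2)*18 = -6*18 = -108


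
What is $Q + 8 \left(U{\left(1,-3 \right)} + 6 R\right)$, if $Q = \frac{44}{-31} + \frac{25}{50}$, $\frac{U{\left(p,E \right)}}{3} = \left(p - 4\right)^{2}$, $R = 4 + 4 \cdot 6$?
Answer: $\frac{96663}{62} \approx 1559.1$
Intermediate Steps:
$R = 28$ ($R = 4 + 24 = 28$)
$U{\left(p,E \right)} = 3 \left(-4 + p\right)^{2}$ ($U{\left(p,E \right)} = 3 \left(p - 4\right)^{2} = 3 \left(-4 + p\right)^{2}$)
$Q = - \frac{57}{62}$ ($Q = 44 \left(- \frac{1}{31}\right) + 25 \cdot \frac{1}{50} = - \frac{44}{31} + \frac{1}{2} = - \frac{57}{62} \approx -0.91935$)
$Q + 8 \left(U{\left(1,-3 \right)} + 6 R\right) = - \frac{57}{62} + 8 \left(3 \left(-4 + 1\right)^{2} + 6 \cdot 28\right) = - \frac{57}{62} + 8 \left(3 \left(-3\right)^{2} + 168\right) = - \frac{57}{62} + 8 \left(3 \cdot 9 + 168\right) = - \frac{57}{62} + 8 \left(27 + 168\right) = - \frac{57}{62} + 8 \cdot 195 = - \frac{57}{62} + 1560 = \frac{96663}{62}$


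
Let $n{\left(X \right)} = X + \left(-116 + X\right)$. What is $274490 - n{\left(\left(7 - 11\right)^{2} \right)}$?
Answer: $274574$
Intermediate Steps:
$n{\left(X \right)} = -116 + 2 X$
$274490 - n{\left(\left(7 - 11\right)^{2} \right)} = 274490 - \left(-116 + 2 \left(7 - 11\right)^{2}\right) = 274490 - \left(-116 + 2 \left(-4\right)^{2}\right) = 274490 - \left(-116 + 2 \cdot 16\right) = 274490 - \left(-116 + 32\right) = 274490 - -84 = 274490 + 84 = 274574$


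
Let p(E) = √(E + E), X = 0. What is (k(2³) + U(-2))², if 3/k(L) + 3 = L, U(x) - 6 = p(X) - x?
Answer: 1849/25 ≈ 73.960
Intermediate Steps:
p(E) = √2*√E (p(E) = √(2*E) = √2*√E)
U(x) = 6 - x (U(x) = 6 + (√2*√0 - x) = 6 + (√2*0 - x) = 6 + (0 - x) = 6 - x)
k(L) = 3/(-3 + L)
(k(2³) + U(-2))² = (3/(-3 + 2³) + (6 - 1*(-2)))² = (3/(-3 + 8) + (6 + 2))² = (3/5 + 8)² = (3*(⅕) + 8)² = (⅗ + 8)² = (43/5)² = 1849/25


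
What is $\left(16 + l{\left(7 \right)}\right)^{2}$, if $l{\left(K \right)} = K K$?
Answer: $4225$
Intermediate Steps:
$l{\left(K \right)} = K^{2}$
$\left(16 + l{\left(7 \right)}\right)^{2} = \left(16 + 7^{2}\right)^{2} = \left(16 + 49\right)^{2} = 65^{2} = 4225$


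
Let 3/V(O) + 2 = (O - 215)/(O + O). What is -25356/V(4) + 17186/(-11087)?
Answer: 5317856265/22174 ≈ 2.3982e+5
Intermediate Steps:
V(O) = 3/(-2 + (-215 + O)/(2*O)) (V(O) = 3/(-2 + (O - 215)/(O + O)) = 3/(-2 + (-215 + O)/((2*O))) = 3/(-2 + (-215 + O)*(1/(2*O))) = 3/(-2 + (-215 + O)/(2*O)))
-25356/V(4) + 17186/(-11087) = -25356/((-6*4/(215 + 3*4))) + 17186/(-11087) = -25356/((-6*4/(215 + 12))) + 17186*(-1/11087) = -25356/((-6*4/227)) - 17186/11087 = -25356/((-6*4*1/227)) - 17186/11087 = -25356/(-24/227) - 17186/11087 = -25356*(-227/24) - 17186/11087 = 479651/2 - 17186/11087 = 5317856265/22174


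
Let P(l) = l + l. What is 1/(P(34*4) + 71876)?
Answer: 1/72148 ≈ 1.3860e-5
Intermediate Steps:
P(l) = 2*l
1/(P(34*4) + 71876) = 1/(2*(34*4) + 71876) = 1/(2*136 + 71876) = 1/(272 + 71876) = 1/72148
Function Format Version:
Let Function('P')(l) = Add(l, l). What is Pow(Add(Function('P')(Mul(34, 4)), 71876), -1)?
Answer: Rational(1, 72148) ≈ 1.3860e-5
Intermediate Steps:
Function('P')(l) = Mul(2, l)
Pow(Add(Function('P')(Mul(34, 4)), 71876), -1) = Pow(Add(Mul(2, Mul(34, 4)), 71876), -1) = Pow(Add(Mul(2, 136), 71876), -1) = Pow(Add(272, 71876), -1) = Pow(72148, -1) = Rational(1, 72148)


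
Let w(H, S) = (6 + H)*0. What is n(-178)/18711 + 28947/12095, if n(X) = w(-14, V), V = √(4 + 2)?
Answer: 28947/12095 ≈ 2.3933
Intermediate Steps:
V = √6 ≈ 2.4495
w(H, S) = 0
n(X) = 0
n(-178)/18711 + 28947/12095 = 0/18711 + 28947/12095 = 0*(1/18711) + 28947*(1/12095) = 0 + 28947/12095 = 28947/12095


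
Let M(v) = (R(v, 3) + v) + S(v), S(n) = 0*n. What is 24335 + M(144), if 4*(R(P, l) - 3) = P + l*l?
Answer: 98081/4 ≈ 24520.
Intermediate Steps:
R(P, l) = 3 + P/4 + l²/4 (R(P, l) = 3 + (P + l*l)/4 = 3 + (P + l²)/4 = 3 + (P/4 + l²/4) = 3 + P/4 + l²/4)
S(n) = 0
M(v) = 21/4 + 5*v/4 (M(v) = ((3 + v/4 + (¼)*3²) + v) + 0 = ((3 + v/4 + (¼)*9) + v) + 0 = ((3 + v/4 + 9/4) + v) + 0 = ((21/4 + v/4) + v) + 0 = (21/4 + 5*v/4) + 0 = 21/4 + 5*v/4)
24335 + M(144) = 24335 + (21/4 + (5/4)*144) = 24335 + (21/4 + 180) = 24335 + 741/4 = 98081/4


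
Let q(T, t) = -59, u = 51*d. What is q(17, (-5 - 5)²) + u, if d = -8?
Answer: -467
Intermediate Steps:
u = -408 (u = 51*(-8) = -408)
q(17, (-5 - 5)²) + u = -59 - 408 = -467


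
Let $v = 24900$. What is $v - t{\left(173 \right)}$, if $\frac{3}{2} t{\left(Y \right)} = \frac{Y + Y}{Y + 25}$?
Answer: $\frac{7394954}{297} \approx 24899.0$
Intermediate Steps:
$t{\left(Y \right)} = \frac{4 Y}{3 \left(25 + Y\right)}$ ($t{\left(Y \right)} = \frac{2 \frac{Y + Y}{Y + 25}}{3} = \frac{2 \frac{2 Y}{25 + Y}}{3} = \frac{4 Y}{3 \left(25 + Y\right)}$)
$v - t{\left(173 \right)} = 24900 - \frac{4}{3} \cdot 173 \frac{1}{25 + 173} = 24900 - \frac{4}{3} \cdot 173 \cdot \frac{1}{198} = 24900 - \frac{346}{297} = \frac{7394954}{297}$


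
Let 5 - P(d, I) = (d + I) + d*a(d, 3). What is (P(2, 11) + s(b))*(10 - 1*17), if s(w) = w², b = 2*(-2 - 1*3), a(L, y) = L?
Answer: -616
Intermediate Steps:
b = -10 (b = 2*(-2 - 3) = 2*(-5) = -10)
P(d, I) = 5 - I - d - d² (P(d, I) = 5 - ((d + I) + d*d) = 5 - ((I + d) + d²) = 5 - (I + d + d²) = 5 + (-I - d - d²) = 5 - I - d - d²)
(P(2, 11) + s(b))*(10 - 1*17) = ((5 - 1*11 - 1*2 - 1*2²) + (-10)²)*(10 - 1*17) = ((5 - 11 - 2 - 1*4) + 100)*(10 - 17) = ((5 - 11 - 2 - 4) + 100)*(-7) = (-12 + 100)*(-7) = 88*(-7) = -616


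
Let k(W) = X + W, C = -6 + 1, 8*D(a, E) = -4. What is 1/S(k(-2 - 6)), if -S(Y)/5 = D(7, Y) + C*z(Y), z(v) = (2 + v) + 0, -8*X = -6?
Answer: -4/515 ≈ -0.0077670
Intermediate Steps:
D(a, E) = -½ (D(a, E) = (⅛)*(-4) = -½)
X = ¾ (X = -⅛*(-6) = ¾ ≈ 0.75000)
C = -5
z(v) = 2 + v
k(W) = ¾ + W
S(Y) = 105/2 + 25*Y (S(Y) = -5*(-½ - 5*(2 + Y)) = -5*(-½ + (-10 - 5*Y)) = -5*(-21/2 - 5*Y) = 105/2 + 25*Y)
1/S(k(-2 - 6)) = 1/(105/2 + 25*(¾ + (-2 - 6))) = 1/(105/2 + 25*(¾ - 8)) = 1/(105/2 + 25*(-29/4)) = 1/(105/2 - 725/4) = 1/(-515/4) = -4/515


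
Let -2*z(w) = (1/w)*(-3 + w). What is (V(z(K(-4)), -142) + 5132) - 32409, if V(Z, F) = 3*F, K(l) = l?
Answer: -27703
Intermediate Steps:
z(w) = -(-3 + w)/(2*w) (z(w) = -1/w*(-3 + w)/2 = -(-3 + w)/(2*w))
(V(z(K(-4)), -142) + 5132) - 32409 = (3*(-142) + 5132) - 32409 = (-426 + 5132) - 32409 = 4706 - 32409 = -27703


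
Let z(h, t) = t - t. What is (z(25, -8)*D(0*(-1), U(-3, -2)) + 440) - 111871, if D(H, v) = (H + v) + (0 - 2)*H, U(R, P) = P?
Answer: -111431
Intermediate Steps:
z(h, t) = 0
D(H, v) = v - H (D(H, v) = (H + v) - 2*H = v - H)
(z(25, -8)*D(0*(-1), U(-3, -2)) + 440) - 111871 = (0*(-2 - 0*(-1)) + 440) - 111871 = (0*(-2 - 1*0) + 440) - 111871 = (0*(-2 + 0) + 440) - 111871 = (0*(-2) + 440) - 111871 = (0 + 440) - 111871 = 440 - 111871 = -111431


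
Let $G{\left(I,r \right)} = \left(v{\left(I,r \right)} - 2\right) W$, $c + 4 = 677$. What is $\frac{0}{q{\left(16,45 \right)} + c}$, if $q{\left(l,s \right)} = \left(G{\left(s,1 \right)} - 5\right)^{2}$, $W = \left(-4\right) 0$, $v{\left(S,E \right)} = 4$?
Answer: $0$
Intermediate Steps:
$c = 673$ ($c = -4 + 677 = 673$)
$W = 0$
$G{\left(I,r \right)} = 0$ ($G{\left(I,r \right)} = \left(4 - 2\right) 0 = 2 \cdot 0 = 0$)
$q{\left(l,s \right)} = 25$ ($q{\left(l,s \right)} = \left(0 - 5\right)^{2} = \left(-5\right)^{2} = 25$)
$\frac{0}{q{\left(16,45 \right)} + c} = \frac{0}{25 + 673} = \frac{0}{698} = 0 \cdot \frac{1}{698} = 0$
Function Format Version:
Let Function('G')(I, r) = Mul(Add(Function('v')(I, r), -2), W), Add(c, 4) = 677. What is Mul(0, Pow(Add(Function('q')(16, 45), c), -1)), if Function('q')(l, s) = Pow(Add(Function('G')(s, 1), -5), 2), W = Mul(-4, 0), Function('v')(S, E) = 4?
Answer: 0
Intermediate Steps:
c = 673 (c = Add(-4, 677) = 673)
W = 0
Function('G')(I, r) = 0 (Function('G')(I, r) = Mul(Add(4, -2), 0) = Mul(2, 0) = 0)
Function('q')(l, s) = 25 (Function('q')(l, s) = Pow(Add(0, -5), 2) = Pow(-5, 2) = 25)
Mul(0, Pow(Add(Function('q')(16, 45), c), -1)) = Mul(0, Pow(Add(25, 673), -1)) = Mul(0, Pow(698, -1)) = Mul(0, Rational(1, 698)) = 0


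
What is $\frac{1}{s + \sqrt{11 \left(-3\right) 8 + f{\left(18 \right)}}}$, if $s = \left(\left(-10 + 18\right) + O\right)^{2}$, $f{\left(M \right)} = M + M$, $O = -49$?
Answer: $\frac{1681}{2825989} - \frac{2 i \sqrt{57}}{2825989} \approx 0.00059484 - 5.3431 \cdot 10^{-6} i$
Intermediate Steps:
$f{\left(M \right)} = 2 M$
$s = 1681$ ($s = \left(\left(-10 + 18\right) - 49\right)^{2} = \left(8 - 49\right)^{2} = \left(-41\right)^{2} = 1681$)
$\frac{1}{s + \sqrt{11 \left(-3\right) 8 + f{\left(18 \right)}}} = \frac{1}{1681 + \sqrt{11 \left(-3\right) 8 + 2 \cdot 18}} = \frac{1}{1681 + \sqrt{\left(-33\right) 8 + 36}} = \frac{1}{1681 + \sqrt{-264 + 36}} = \frac{1}{1681 + \sqrt{-228}} = \frac{1}{1681 + 2 i \sqrt{57}}$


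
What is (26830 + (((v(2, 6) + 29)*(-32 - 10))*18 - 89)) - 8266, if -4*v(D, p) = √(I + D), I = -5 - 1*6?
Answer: -3449 + 567*I ≈ -3449.0 + 567.0*I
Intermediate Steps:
I = -11 (I = -5 - 6 = -11)
v(D, p) = -√(-11 + D)/4
(26830 + (((v(2, 6) + 29)*(-32 - 10))*18 - 89)) - 8266 = (26830 + (((-√(-11 + 2)/4 + 29)*(-32 - 10))*18 - 89)) - 8266 = (26830 + (((-3*I/4 + 29)*(-42))*18 - 89)) - 8266 = (26830 + (((29 - 3*I/4)*(-42))*18 - 89)) - 8266 = (26830 + ((-1218 + 63*I/2)*18 - 89)) - 8266 = (26830 + ((-21924 + 567*I) - 89)) - 8266 = (26830 + (-22013 + 567*I)) - 8266 = (4817 + 567*I) - 8266 = -3449 + 567*I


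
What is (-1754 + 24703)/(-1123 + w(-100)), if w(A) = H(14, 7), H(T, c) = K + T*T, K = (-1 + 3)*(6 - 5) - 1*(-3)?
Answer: -22949/922 ≈ -24.890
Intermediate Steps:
K = 5 (K = 2*1 + 3 = 2 + 3 = 5)
H(T, c) = 5 + T² (H(T, c) = 5 + T*T = 5 + T²)
w(A) = 201 (w(A) = 5 + 14² = 5 + 196 = 201)
(-1754 + 24703)/(-1123 + w(-100)) = (-1754 + 24703)/(-1123 + 201) = 22949/(-922) = 22949*(-1/922) = -22949/922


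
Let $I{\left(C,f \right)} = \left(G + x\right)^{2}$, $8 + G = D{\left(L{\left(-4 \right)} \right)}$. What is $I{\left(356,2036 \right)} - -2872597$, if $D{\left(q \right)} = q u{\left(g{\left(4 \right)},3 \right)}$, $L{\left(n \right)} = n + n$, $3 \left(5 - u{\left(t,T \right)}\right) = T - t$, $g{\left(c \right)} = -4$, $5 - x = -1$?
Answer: $\frac{25858273}{9} \approx 2.8731 \cdot 10^{6}$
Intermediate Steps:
$x = 6$ ($x = 5 - -1 = 5 + 1 = 6$)
$u{\left(t,T \right)} = 5 - \frac{T}{3} + \frac{t}{3}$ ($u{\left(t,T \right)} = 5 - \frac{T - t}{3} = 5 - \left(- \frac{t}{3} + \frac{T}{3}\right) = 5 - \frac{T}{3} + \frac{t}{3}$)
$L{\left(n \right)} = 2 n$
$D{\left(q \right)} = \frac{8 q}{3}$ ($D{\left(q \right)} = q \left(5 - 1 + \frac{1}{3} \left(-4\right)\right) = q \left(5 - 1 - \frac{4}{3}\right) = q \frac{8}{3} = \frac{8 q}{3}$)
$G = - \frac{88}{3}$ ($G = -8 + \frac{8 \cdot 2 \left(-4\right)}{3} = -8 + \frac{8}{3} \left(-8\right) = -8 - \frac{64}{3} = - \frac{88}{3} \approx -29.333$)
$I{\left(C,f \right)} = \frac{4900}{9}$ ($I{\left(C,f \right)} = \left(- \frac{88}{3} + 6\right)^{2} = \left(- \frac{70}{3}\right)^{2} = \frac{4900}{9}$)
$I{\left(356,2036 \right)} - -2872597 = \frac{4900}{9} - -2872597 = \frac{4900}{9} + 2872597 = \frac{25858273}{9}$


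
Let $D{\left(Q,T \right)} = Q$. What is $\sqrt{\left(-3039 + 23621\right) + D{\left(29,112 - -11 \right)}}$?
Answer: $\sqrt{20611} \approx 143.57$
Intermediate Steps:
$\sqrt{\left(-3039 + 23621\right) + D{\left(29,112 - -11 \right)}} = \sqrt{\left(-3039 + 23621\right) + 29} = \sqrt{20582 + 29} = \sqrt{20611}$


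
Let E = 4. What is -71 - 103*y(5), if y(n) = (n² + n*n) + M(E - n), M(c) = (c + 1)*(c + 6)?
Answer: -5221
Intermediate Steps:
M(c) = (1 + c)*(6 + c)
y(n) = 34 + (4 - n)² - 7*n + 2*n² (y(n) = (n² + n*n) + (6 + (4 - n)² + 7*(4 - n)) = (n² + n²) + (6 + (4 - n)² + (28 - 7*n)) = 2*n² + (34 + (4 - n)² - 7*n) = 34 + (4 - n)² - 7*n + 2*n²)
-71 - 103*y(5) = -71 - 103*(50 - 15*5 + 3*5²) = -71 - 103*(50 - 75 + 3*25) = -71 - 103*(50 - 75 + 75) = -71 - 103*50 = -71 - 5150 = -5221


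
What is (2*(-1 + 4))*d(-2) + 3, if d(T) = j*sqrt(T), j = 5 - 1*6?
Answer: 3 - 6*I*sqrt(2) ≈ 3.0 - 8.4853*I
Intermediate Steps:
j = -1 (j = 5 - 6 = -1)
d(T) = -sqrt(T)
(2*(-1 + 4))*d(-2) + 3 = (2*(-1 + 4))*(-sqrt(-2)) + 3 = (2*3)*(-I*sqrt(2)) + 3 = 6*(-I*sqrt(2)) + 3 = -6*I*sqrt(2) + 3 = 3 - 6*I*sqrt(2)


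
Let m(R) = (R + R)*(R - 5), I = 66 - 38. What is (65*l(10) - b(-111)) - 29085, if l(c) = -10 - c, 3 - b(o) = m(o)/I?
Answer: -206278/7 ≈ -29468.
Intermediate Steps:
I = 28
m(R) = 2*R*(-5 + R) (m(R) = (2*R)*(-5 + R) = 2*R*(-5 + R))
b(o) = 3 - o*(-5 + o)/14 (b(o) = 3 - 2*o*(-5 + o)/28 = 3 - o*(-5 + o)/14)
(65*l(10) - b(-111)) - 29085 = (65*(-10 - 1*10) - (3 - 1/14*(-111)*(-5 - 111))) - 29085 = (65*(-10 - 10) - (3 - 1/14*(-111)*(-116))) - 29085 = (65*(-20) - (3 - 6438/7)) - 29085 = (-1300 - 1*(-6417/7)) - 29085 = (-1300 + 6417/7) - 29085 = -2683/7 - 29085 = -206278/7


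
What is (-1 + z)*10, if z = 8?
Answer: 70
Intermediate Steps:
(-1 + z)*10 = (-1 + 8)*10 = 7*10 = 70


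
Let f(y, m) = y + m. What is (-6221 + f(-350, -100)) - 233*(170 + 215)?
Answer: -96376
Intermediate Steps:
f(y, m) = m + y
(-6221 + f(-350, -100)) - 233*(170 + 215) = (-6221 + (-100 - 350)) - 233*(170 + 215) = (-6221 - 450) - 233*385 = -6671 - 1*89705 = -6671 - 89705 = -96376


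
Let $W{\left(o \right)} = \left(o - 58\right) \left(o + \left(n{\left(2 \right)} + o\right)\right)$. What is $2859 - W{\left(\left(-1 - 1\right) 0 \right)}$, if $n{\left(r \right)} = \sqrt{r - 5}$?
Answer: $2859 + 58 i \sqrt{3} \approx 2859.0 + 100.46 i$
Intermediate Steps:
$n{\left(r \right)} = \sqrt{-5 + r}$
$W{\left(o \right)} = \left(-58 + o\right) \left(2 o + i \sqrt{3}\right)$ ($W{\left(o \right)} = \left(o - 58\right) \left(o + \left(\sqrt{-5 + 2} + o\right)\right) = \left(-58 + o\right) \left(o + \left(\sqrt{-3} + o\right)\right) = \left(-58 + o\right) \left(o + \left(i \sqrt{3} + o\right)\right) = \left(-58 + o\right) \left(o + \left(o + i \sqrt{3}\right)\right) = \left(-58 + o\right) \left(2 o + i \sqrt{3}\right)$)
$2859 - W{\left(\left(-1 - 1\right) 0 \right)} = 2859 - \left(- 116 \left(-1 - 1\right) 0 + 2 \left(\left(-1 - 1\right) 0\right)^{2} - 58 i \sqrt{3} + i \left(-1 - 1\right) 0 \sqrt{3}\right) = 2859 - \left(- 116 \left(\left(-2\right) 0\right) + 2 \left(\left(-2\right) 0\right)^{2} - 58 i \sqrt{3} + i \left(\left(-2\right) 0\right) \sqrt{3}\right) = 2859 - \left(\left(-116\right) 0 + 2 \cdot 0^{2} - 58 i \sqrt{3} + i 0 \sqrt{3}\right) = 2859 - \left(0 + 2 \cdot 0 - 58 i \sqrt{3} + 0\right) = 2859 - \left(0 + 0 - 58 i \sqrt{3} + 0\right) = 2859 - - 58 i \sqrt{3} = 2859 + 58 i \sqrt{3}$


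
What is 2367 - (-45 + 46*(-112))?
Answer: 7564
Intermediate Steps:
2367 - (-45 + 46*(-112)) = 2367 - (-45 - 5152) = 2367 - 1*(-5197) = 2367 + 5197 = 7564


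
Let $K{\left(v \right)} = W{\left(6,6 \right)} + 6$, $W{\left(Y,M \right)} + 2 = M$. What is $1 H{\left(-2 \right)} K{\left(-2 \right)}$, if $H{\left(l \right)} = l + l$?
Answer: $-40$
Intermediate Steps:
$W{\left(Y,M \right)} = -2 + M$
$H{\left(l \right)} = 2 l$
$K{\left(v \right)} = 10$ ($K{\left(v \right)} = \left(-2 + 6\right) + 6 = 4 + 6 = 10$)
$1 H{\left(-2 \right)} K{\left(-2 \right)} = 1 \cdot 2 \left(-2\right) 10 = 1 \left(-4\right) 10 = \left(-4\right) 10 = -40$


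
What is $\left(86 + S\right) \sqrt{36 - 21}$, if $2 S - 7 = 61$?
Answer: $120 \sqrt{15} \approx 464.76$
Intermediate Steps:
$S = 34$ ($S = \frac{7}{2} + \frac{1}{2} \cdot 61 = \frac{7}{2} + \frac{61}{2} = 34$)
$\left(86 + S\right) \sqrt{36 - 21} = \left(86 + 34\right) \sqrt{36 - 21} = 120 \sqrt{15}$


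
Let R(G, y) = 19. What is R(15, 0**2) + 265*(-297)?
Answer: -78686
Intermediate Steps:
R(15, 0**2) + 265*(-297) = 19 + 265*(-297) = 19 - 78705 = -78686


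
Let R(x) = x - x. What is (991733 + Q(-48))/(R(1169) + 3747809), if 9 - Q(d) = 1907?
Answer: 989835/3747809 ≈ 0.26411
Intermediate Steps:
Q(d) = -1898 (Q(d) = 9 - 1*1907 = 9 - 1907 = -1898)
R(x) = 0
(991733 + Q(-48))/(R(1169) + 3747809) = (991733 - 1898)/(0 + 3747809) = 989835/3747809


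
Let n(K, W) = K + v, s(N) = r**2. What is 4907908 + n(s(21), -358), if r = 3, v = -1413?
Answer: 4906504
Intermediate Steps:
s(N) = 9 (s(N) = 3**2 = 9)
n(K, W) = -1413 + K (n(K, W) = K - 1413 = -1413 + K)
4907908 + n(s(21), -358) = 4907908 + (-1413 + 9) = 4907908 - 1404 = 4906504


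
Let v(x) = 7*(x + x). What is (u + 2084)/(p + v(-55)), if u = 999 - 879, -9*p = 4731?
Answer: -6612/3887 ≈ -1.7011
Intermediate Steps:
p = -1577/3 (p = -⅑*4731 = -1577/3 ≈ -525.67)
u = 120
v(x) = 14*x (v(x) = 7*(2*x) = 14*x)
(u + 2084)/(p + v(-55)) = (120 + 2084)/(-1577/3 + 14*(-55)) = 2204/(-1577/3 - 770) = 2204/(-3887/3) = 2204*(-3/3887) = -6612/3887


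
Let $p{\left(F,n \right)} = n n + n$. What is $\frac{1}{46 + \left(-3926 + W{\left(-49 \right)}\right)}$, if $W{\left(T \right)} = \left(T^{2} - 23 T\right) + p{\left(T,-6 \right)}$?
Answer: $- \frac{1}{322} \approx -0.0031056$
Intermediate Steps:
$p{\left(F,n \right)} = n + n^{2}$ ($p{\left(F,n \right)} = n^{2} + n = n + n^{2}$)
$W{\left(T \right)} = 30 + T^{2} - 23 T$ ($W{\left(T \right)} = \left(T^{2} - 23 T\right) - 6 \left(1 - 6\right) = \left(T^{2} - 23 T\right) - -30 = \left(T^{2} - 23 T\right) + 30 = 30 + T^{2} - 23 T$)
$\frac{1}{46 + \left(-3926 + W{\left(-49 \right)}\right)} = \frac{1}{46 + \left(-3926 + \left(30 + \left(-49\right)^{2} - -1127\right)\right)} = \frac{1}{46 + \left(-3926 + \left(30 + 2401 + 1127\right)\right)} = \frac{1}{46 + \left(-3926 + 3558\right)} = \frac{1}{46 - 368} = \frac{1}{-322} = - \frac{1}{322}$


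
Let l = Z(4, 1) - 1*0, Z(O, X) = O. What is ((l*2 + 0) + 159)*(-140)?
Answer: -23380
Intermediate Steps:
l = 4 (l = 4 - 1*0 = 4 + 0 = 4)
((l*2 + 0) + 159)*(-140) = ((4*2 + 0) + 159)*(-140) = ((8 + 0) + 159)*(-140) = (8 + 159)*(-140) = 167*(-140) = -23380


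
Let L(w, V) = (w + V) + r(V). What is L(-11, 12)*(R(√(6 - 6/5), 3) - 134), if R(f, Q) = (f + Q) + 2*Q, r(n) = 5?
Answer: -750 + 12*√30/5 ≈ -736.85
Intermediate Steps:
L(w, V) = 5 + V + w (L(w, V) = (w + V) + 5 = (V + w) + 5 = 5 + V + w)
R(f, Q) = f + 3*Q (R(f, Q) = (Q + f) + 2*Q = f + 3*Q)
L(-11, 12)*(R(√(6 - 6/5), 3) - 134) = (5 + 12 - 11)*((√(6 - 6/5) + 3*3) - 134) = 6*((√(6 - 6*⅕) + 9) - 134) = 6*((√(6 - 6/5) + 9) - 134) = 6*((√(24/5) + 9) - 134) = 6*((2*√30/5 + 9) - 134) = 6*((9 + 2*√30/5) - 134) = 6*(-125 + 2*√30/5) = -750 + 12*√30/5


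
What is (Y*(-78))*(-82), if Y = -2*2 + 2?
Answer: -12792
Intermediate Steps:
Y = -2 (Y = -4 + 2 = -2)
(Y*(-78))*(-82) = -2*(-78)*(-82) = 156*(-82) = -12792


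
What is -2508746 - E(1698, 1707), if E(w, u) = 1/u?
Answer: -4282429423/1707 ≈ -2.5087e+6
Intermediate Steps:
-2508746 - E(1698, 1707) = -2508746 - 1/1707 = -4282429423/1707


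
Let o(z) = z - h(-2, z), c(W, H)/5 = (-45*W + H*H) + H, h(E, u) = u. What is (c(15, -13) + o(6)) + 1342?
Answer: -1253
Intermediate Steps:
c(W, H) = -225*W + 5*H + 5*H² (c(W, H) = 5*((-45*W + H*H) + H) = 5*((-45*W + H²) + H) = 5*((H² - 45*W) + H) = 5*(H + H² - 45*W) = -225*W + 5*H + 5*H²)
o(z) = 0 (o(z) = z - z = 0)
(c(15, -13) + o(6)) + 1342 = ((-225*15 + 5*(-13) + 5*(-13)²) + 0) + 1342 = ((-3375 - 65 + 5*169) + 0) + 1342 = ((-3375 - 65 + 845) + 0) + 1342 = (-2595 + 0) + 1342 = -2595 + 1342 = -1253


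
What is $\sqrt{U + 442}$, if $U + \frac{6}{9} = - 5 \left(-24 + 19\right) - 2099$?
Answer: $\frac{i \sqrt{14694}}{3} \approx 40.406 i$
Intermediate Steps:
$U = - \frac{6224}{3}$ ($U = - \frac{2}{3} - \left(2099 + 5 \left(-24 + 19\right)\right) = - \frac{2}{3} - 2074 = - \frac{6224}{3} \approx -2074.7$)
$\sqrt{U + 442} = \sqrt{- \frac{6224}{3} + 442} = \sqrt{- \frac{4898}{3}} = \frac{i \sqrt{14694}}{3}$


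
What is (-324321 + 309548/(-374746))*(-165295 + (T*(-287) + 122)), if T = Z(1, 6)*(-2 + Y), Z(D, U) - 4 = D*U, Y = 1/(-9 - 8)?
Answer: 164531936197820937/3185341 ≈ 5.1653e+10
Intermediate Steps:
Y = -1/17 (Y = 1/(-17) = -1/17 ≈ -0.058824)
Z(D, U) = 4 + D*U
T = -350/17 (T = (4 + 1*6)*(-2 - 1/17) = (4 + 6)*(-35/17) = 10*(-35/17) = -350/17 ≈ -20.588)
(-324321 + 309548/(-374746))*(-165295 + (T*(-287) + 122)) = (-324321 + 309548/(-374746))*(-165295 + (-350/17*(-287) + 122)) = (-324321 + 309548*(-1/374746))*(-165295 + (100450/17 + 122)) = (-324321 - 154774/187373)*(-165295 + 102524/17) = -60769153507/187373*(-2707491/17) = 164531936197820937/3185341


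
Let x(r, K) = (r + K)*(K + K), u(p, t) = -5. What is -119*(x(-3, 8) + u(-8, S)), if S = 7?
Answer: -8925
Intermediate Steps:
x(r, K) = 2*K*(K + r) (x(r, K) = (K + r)*(2*K) = 2*K*(K + r))
-119*(x(-3, 8) + u(-8, S)) = -119*(2*8*(8 - 3) - 5) = -119*(2*8*5 - 5) = -119*(80 - 5) = -119*75 = -8925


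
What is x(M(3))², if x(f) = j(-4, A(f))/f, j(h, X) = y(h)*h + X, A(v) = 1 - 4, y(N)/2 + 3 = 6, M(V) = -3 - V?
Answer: 81/4 ≈ 20.250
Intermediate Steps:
y(N) = 6 (y(N) = -6 + 2*6 = -6 + 12 = 6)
A(v) = -3
j(h, X) = X + 6*h (j(h, X) = 6*h + X = X + 6*h)
x(f) = -27/f (x(f) = (-3 + 6*(-4))/f = (-3 - 24)/f = -27/f)
x(M(3))² = (-27/(-3 - 1*3))² = (-27/(-3 - 3))² = (-27/(-6))² = (-27*(-⅙))² = (9/2)² = 81/4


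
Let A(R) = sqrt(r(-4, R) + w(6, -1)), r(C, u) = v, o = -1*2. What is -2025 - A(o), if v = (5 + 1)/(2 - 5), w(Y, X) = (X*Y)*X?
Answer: -2027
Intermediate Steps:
w(Y, X) = Y*X**2
v = -2 (v = 6/(-3) = 6*(-1/3) = -2)
o = -2
r(C, u) = -2
A(R) = 2 (A(R) = sqrt(-2 + 6*(-1)**2) = sqrt(-2 + 6*1) = sqrt(-2 + 6) = sqrt(4) = 2)
-2025 - A(o) = -2025 - 1*2 = -2025 - 2 = -2027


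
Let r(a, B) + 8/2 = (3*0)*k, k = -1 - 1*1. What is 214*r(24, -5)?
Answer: -856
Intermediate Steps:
k = -2 (k = -1 - 1 = -2)
r(a, B) = -4 (r(a, B) = -4 + (3*0)*(-2) = -4 + 0*(-2) = -4 + 0 = -4)
214*r(24, -5) = 214*(-4) = -856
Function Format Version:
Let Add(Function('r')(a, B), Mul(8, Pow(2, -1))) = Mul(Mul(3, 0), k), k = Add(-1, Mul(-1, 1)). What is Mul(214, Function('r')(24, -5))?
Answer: -856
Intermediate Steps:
k = -2 (k = Add(-1, -1) = -2)
Function('r')(a, B) = -4 (Function('r')(a, B) = Add(-4, Mul(Mul(3, 0), -2)) = Add(-4, Mul(0, -2)) = Add(-4, 0) = -4)
Mul(214, Function('r')(24, -5)) = Mul(214, -4) = -856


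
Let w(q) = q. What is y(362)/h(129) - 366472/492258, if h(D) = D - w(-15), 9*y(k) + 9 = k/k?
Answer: -9976787/13290966 ≈ -0.75064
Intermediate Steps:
y(k) = -8/9 (y(k) = -1 + (k/k)/9 = -1 + (⅑)*1 = -1 + ⅑ = -8/9)
h(D) = 15 + D (h(D) = D - 1*(-15) = D + 15 = 15 + D)
y(362)/h(129) - 366472/492258 = -8/(9*(15 + 129)) - 366472/492258 = -8/9/144 - 366472*1/492258 = -8/9*1/144 - 183236/246129 = -1/162 - 183236/246129 = -9976787/13290966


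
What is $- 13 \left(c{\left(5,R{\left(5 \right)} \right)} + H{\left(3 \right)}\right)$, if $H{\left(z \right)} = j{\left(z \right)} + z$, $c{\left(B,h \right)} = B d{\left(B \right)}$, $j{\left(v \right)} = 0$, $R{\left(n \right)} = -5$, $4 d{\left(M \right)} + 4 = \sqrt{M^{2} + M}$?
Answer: $26 - \frac{65 \sqrt{30}}{4} \approx -63.005$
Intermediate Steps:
$d{\left(M \right)} = -1 + \frac{\sqrt{M + M^{2}}}{4}$ ($d{\left(M \right)} = -1 + \frac{\sqrt{M^{2} + M}}{4} = -1 + \frac{\sqrt{M + M^{2}}}{4}$)
$c{\left(B,h \right)} = B \left(-1 + \frac{\sqrt{B \left(1 + B\right)}}{4}\right)$
$H{\left(z \right)} = z$ ($H{\left(z \right)} = 0 + z = z$)
$- 13 \left(c{\left(5,R{\left(5 \right)} \right)} + H{\left(3 \right)}\right) = - 13 \left(\frac{1}{4} \cdot 5 \left(-4 + \sqrt{5 \left(1 + 5\right)}\right) + 3\right) = - 13 \left(\frac{1}{4} \cdot 5 \left(-4 + \sqrt{5 \cdot 6}\right) + 3\right) = - 13 \left(\frac{1}{4} \cdot 5 \left(-4 + \sqrt{30}\right) + 3\right) = - 13 \left(\left(-5 + \frac{5 \sqrt{30}}{4}\right) + 3\right) = - 13 \left(-2 + \frac{5 \sqrt{30}}{4}\right) = 26 - \frac{65 \sqrt{30}}{4}$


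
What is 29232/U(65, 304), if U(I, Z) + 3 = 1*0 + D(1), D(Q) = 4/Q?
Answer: 29232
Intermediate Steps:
U(I, Z) = 1 (U(I, Z) = -3 + (1*0 + 4/1) = -3 + (0 + 4*1) = -3 + (0 + 4) = -3 + 4 = 1)
29232/U(65, 304) = 29232/1 = 29232*1 = 29232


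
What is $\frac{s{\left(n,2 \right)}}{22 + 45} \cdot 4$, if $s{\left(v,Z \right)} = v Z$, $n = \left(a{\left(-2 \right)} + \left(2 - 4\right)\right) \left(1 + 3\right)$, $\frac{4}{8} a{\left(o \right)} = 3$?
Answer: $\frac{128}{67} \approx 1.9104$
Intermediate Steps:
$a{\left(o \right)} = 6$ ($a{\left(o \right)} = 2 \cdot 3 = 6$)
$n = 16$ ($n = \left(6 + \left(2 - 4\right)\right) \left(1 + 3\right) = \left(6 + \left(2 - 4\right)\right) 4 = \left(6 - 2\right) 4 = 4 \cdot 4 = 16$)
$s{\left(v,Z \right)} = Z v$
$\frac{s{\left(n,2 \right)}}{22 + 45} \cdot 4 = \frac{2 \cdot 16}{22 + 45} \cdot 4 = \frac{32}{67} \cdot 4 = \frac{128}{67}$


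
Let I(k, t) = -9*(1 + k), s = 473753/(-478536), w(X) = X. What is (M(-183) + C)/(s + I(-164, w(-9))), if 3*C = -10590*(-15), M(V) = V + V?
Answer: 25163337024/701538559 ≈ 35.869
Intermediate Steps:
M(V) = 2*V
s = -473753/478536 (s = 473753*(-1/478536) = -473753/478536 ≈ -0.99000)
C = 52950 (C = (-10590*(-15))/3 = (1/3)*158850 = 52950)
I(k, t) = -9 - 9*k
(M(-183) + C)/(s + I(-164, w(-9))) = (2*(-183) + 52950)/(-473753/478536 + (-9 - 9*(-164))) = (-366 + 52950)/(-473753/478536 + (-9 + 1476)) = 52584/(-473753/478536 + 1467) = 52584/(701538559/478536) = 52584*(478536/701538559) = 25163337024/701538559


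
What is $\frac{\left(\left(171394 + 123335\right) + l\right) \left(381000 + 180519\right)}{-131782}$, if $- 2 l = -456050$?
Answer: $- \frac{20966878809}{9413} \approx -2.2274 \cdot 10^{6}$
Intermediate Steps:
$l = 228025$ ($l = \left(- \frac{1}{2}\right) \left(-456050\right) = 228025$)
$\frac{\left(\left(171394 + 123335\right) + l\right) \left(381000 + 180519\right)}{-131782} = \frac{\left(\left(171394 + 123335\right) + 228025\right) \left(381000 + 180519\right)}{-131782} = \left(294729 + 228025\right) 561519 \left(- \frac{1}{131782}\right) = 522754 \cdot 561519 \left(- \frac{1}{131782}\right) = 293536303326 \left(- \frac{1}{131782}\right) = - \frac{20966878809}{9413}$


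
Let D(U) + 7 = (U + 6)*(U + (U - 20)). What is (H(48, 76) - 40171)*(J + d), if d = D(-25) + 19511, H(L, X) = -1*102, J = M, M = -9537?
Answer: -454964081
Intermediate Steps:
J = -9537
H(L, X) = -102
D(U) = -7 + (-20 + 2*U)*(6 + U) (D(U) = -7 + (U + 6)*(U + (U - 20)) = -7 + (6 + U)*(U + (-20 + U)) = -7 + (6 + U)*(-20 + 2*U) = -7 + (-20 + 2*U)*(6 + U))
d = 20834 (d = (-127 - 8*(-25) + 2*(-25)²) + 19511 = (-127 + 200 + 2*625) + 19511 = (-127 + 200 + 1250) + 19511 = 1323 + 19511 = 20834)
(H(48, 76) - 40171)*(J + d) = (-102 - 40171)*(-9537 + 20834) = -40273*11297 = -454964081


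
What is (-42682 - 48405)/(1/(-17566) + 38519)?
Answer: -1600034242/676624753 ≈ -2.3647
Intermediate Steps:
(-42682 - 48405)/(1/(-17566) + 38519) = -91087/(-1/17566 + 38519) = -91087/676624753/17566 = -91087*17566/676624753 = -1600034242/676624753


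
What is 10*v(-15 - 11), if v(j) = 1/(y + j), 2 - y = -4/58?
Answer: -145/347 ≈ -0.41787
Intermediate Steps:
y = 60/29 (y = 2 - (-4)/58 = 2 - 1*(-2/29) = 2 + 2/29 = 60/29 ≈ 2.0690)
v(j) = 1/(60/29 + j)
10*v(-15 - 11) = 10*(29/(60 + 29*(-15 - 11))) = 10*(29/(60 + 29*(-26))) = 10*(29/(60 - 754)) = 10*(29/(-694)) = 10*(29*(-1/694)) = 10*(-29/694) = -145/347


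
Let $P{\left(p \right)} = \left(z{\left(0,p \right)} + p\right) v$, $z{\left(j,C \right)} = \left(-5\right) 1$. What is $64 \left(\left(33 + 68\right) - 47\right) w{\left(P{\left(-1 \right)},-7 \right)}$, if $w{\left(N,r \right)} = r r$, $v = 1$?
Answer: $169344$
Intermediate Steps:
$z{\left(j,C \right)} = -5$
$P{\left(p \right)} = -5 + p$ ($P{\left(p \right)} = \left(-5 + p\right) 1 = -5 + p$)
$w{\left(N,r \right)} = r^{2}$
$64 \left(\left(33 + 68\right) - 47\right) w{\left(P{\left(-1 \right)},-7 \right)} = 64 \left(\left(33 + 68\right) - 47\right) \left(-7\right)^{2} = 64 \left(101 - 47\right) 49 = 64 \cdot 54 \cdot 49 = 3456 \cdot 49 = 169344$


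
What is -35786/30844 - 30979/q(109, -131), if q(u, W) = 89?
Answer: -479350615/1372558 ≈ -349.24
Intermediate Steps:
-35786/30844 - 30979/q(109, -131) = -35786/30844 - 30979/89 = -35786*1/30844 - 30979*1/89 = -17893/15422 - 30979/89 = -479350615/1372558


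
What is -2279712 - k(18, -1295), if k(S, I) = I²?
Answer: -3956737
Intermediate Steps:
-2279712 - k(18, -1295) = -2279712 - 1*(-1295)² = -2279712 - 1*1677025 = -2279712 - 1677025 = -3956737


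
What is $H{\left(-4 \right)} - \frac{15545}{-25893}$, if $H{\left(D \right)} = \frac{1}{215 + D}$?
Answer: $\frac{3305888}{5463423} \approx 0.60509$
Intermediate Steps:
$H{\left(-4 \right)} - \frac{15545}{-25893} = \frac{1}{215 - 4} - \frac{15545}{-25893} = \frac{1}{211} - 15545 \left(- \frac{1}{25893}\right) = \frac{1}{211} - - \frac{15545}{25893} = \frac{1}{211} + \frac{15545}{25893} = \frac{3305888}{5463423}$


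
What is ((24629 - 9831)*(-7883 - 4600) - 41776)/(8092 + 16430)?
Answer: -92382605/12261 ≈ -7534.7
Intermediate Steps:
((24629 - 9831)*(-7883 - 4600) - 41776)/(8092 + 16430) = (14798*(-12483) - 41776)/24522 = (-184723434 - 41776)*(1/24522) = -184765210*1/24522 = -92382605/12261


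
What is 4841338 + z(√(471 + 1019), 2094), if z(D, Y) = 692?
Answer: 4842030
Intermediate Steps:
4841338 + z(√(471 + 1019), 2094) = 4841338 + 692 = 4842030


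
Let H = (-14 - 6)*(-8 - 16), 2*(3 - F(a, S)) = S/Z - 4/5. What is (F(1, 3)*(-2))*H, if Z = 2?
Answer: -2544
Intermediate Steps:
F(a, S) = 17/5 - S/4 (F(a, S) = 3 - (S/2 - 4/5)/2 = 3 - (-4/5 + S/2)/2 = 3 + (2/5 - S/4) = 17/5 - S/4)
H = 480 (H = -20*(-24) = 480)
(F(1, 3)*(-2))*H = ((17/5 - 1/4*3)*(-2))*480 = ((17/5 - 3/4)*(-2))*480 = ((53/20)*(-2))*480 = -53/10*480 = -2544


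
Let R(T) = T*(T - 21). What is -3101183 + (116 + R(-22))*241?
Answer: -2845241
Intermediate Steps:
R(T) = T*(-21 + T)
-3101183 + (116 + R(-22))*241 = -3101183 + (116 - 22*(-21 - 22))*241 = -3101183 + (116 - 22*(-43))*241 = -3101183 + (116 + 946)*241 = -3101183 + 1062*241 = -3101183 + 255942 = -2845241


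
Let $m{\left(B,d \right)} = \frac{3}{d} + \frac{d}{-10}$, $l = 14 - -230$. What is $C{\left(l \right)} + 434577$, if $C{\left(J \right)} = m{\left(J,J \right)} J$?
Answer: $\frac{2143132}{5} \approx 4.2863 \cdot 10^{5}$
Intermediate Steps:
$l = 244$ ($l = 14 + 230 = 244$)
$m{\left(B,d \right)} = \frac{3}{d} - \frac{d}{10}$ ($m{\left(B,d \right)} = \frac{3}{d} + d \left(- \frac{1}{10}\right) = \frac{3}{d} - \frac{d}{10}$)
$C{\left(J \right)} = J \left(\frac{3}{J} - \frac{J}{10}\right)$ ($C{\left(J \right)} = \left(\frac{3}{J} - \frac{J}{10}\right) J = J \left(\frac{3}{J} - \frac{J}{10}\right)$)
$C{\left(l \right)} + 434577 = \left(3 - \frac{244^{2}}{10}\right) + 434577 = \left(3 - \frac{29768}{5}\right) + 434577 = - \frac{29753}{5} + 434577 = \frac{2143132}{5}$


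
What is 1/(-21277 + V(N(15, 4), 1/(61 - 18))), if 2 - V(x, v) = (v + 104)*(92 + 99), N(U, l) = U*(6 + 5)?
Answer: -43/1769168 ≈ -2.4305e-5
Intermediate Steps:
N(U, l) = 11*U (N(U, l) = U*11 = 11*U)
V(x, v) = -19862 - 191*v (V(x, v) = 2 - (v + 104)*(92 + 99) = 2 - (104 + v)*191 = 2 - (19864 + 191*v) = 2 + (-19864 - 191*v) = -19862 - 191*v)
1/(-21277 + V(N(15, 4), 1/(61 - 18))) = 1/(-21277 + (-19862 - 191/(61 - 18))) = 1/(-21277 + (-19862 - 191/43)) = 1/(-21277 - 854257/43) = 1/(-1769168/43) = -43/1769168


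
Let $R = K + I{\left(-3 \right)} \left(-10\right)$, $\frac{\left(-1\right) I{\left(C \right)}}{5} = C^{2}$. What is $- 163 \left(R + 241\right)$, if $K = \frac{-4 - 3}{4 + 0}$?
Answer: $- \frac{449391}{4} \approx -1.1235 \cdot 10^{5}$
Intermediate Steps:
$I{\left(C \right)} = - 5 C^{2}$
$K = - \frac{7}{4} \approx -1.75$
$R = \frac{1793}{4}$ ($R = - \frac{7}{4} + - 5 \left(-3\right)^{2} \left(-10\right) = - \frac{7}{4} + \left(-5\right) 9 \left(-10\right) = - \frac{7}{4} - -450 = - \frac{7}{4} + 450 = \frac{1793}{4} \approx 448.25$)
$- 163 \left(R + 241\right) = - 163 \left(\frac{1793}{4} + 241\right) = \left(-163\right) \frac{2757}{4} = - \frac{449391}{4}$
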